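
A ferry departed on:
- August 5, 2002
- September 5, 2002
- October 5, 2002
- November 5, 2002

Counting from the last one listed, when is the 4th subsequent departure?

The day-of-month is always 5 (31, 30, 31 days between events).
So this recurs on the 5th of each month.
December 2002: December 5, 2002.
January 2003: January 5, 2003.
Next: February 2003 → February 5, 2003.
March 2003: March 5, 2003.

March 5, 2003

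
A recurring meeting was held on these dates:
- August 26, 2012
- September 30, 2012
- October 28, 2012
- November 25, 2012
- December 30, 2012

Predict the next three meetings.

Every date is a Sunday; gaps 35, 28, 28, 35 days.
Each is the last Sunday of its month (at least one falls on the 29th or later, ruling out '4th Sunday').
Last Sunday of January 2013: January 27, 2013.
February 2013 ends with Sunday February 24, 2013.
March 2013 ends with Sunday March 31, 2013.

January 27, 2013; February 24, 2013; March 31, 2013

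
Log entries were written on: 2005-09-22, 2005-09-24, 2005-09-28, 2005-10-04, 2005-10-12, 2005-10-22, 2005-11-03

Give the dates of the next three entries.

The spacing grows by 2 each time: 2, 4, 6, 8, 10, 12 days.
Next gap: 14 days. 2005-11-03 + 14 days = 2005-11-17.
Next gap: 16 days. 2005-11-17 + 16 days = 2005-12-03.
Next gap: 18 days. 2005-12-03 + 18 days = 2005-12-21.

2005-11-17, 2005-12-03, 2005-12-21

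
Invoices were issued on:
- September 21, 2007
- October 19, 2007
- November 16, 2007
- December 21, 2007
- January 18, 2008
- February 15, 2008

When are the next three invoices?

March 21, 2008; April 18, 2008; May 16, 2008

Gaps: 28, 28, 35, 28, 28 days — a mix of 28 and 35. Every date is a Friday.
Each is the 3rd Friday of its month.
3rd Friday of March 2008: March 21, 2008.
3rd Friday of April 2008: April 18, 2008.
3rd Friday of May 2008: May 16, 2008.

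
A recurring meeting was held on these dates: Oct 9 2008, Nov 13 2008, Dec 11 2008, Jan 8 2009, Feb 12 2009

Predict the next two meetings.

Gaps: 35, 28, 28, 35 days — a mix of 28 and 35. Every date is a Thursday.
Each is the 2nd Thursday of its month.
2nd Thursday of March 2009: Mar 12 2009.
2nd Thursday of April 2009: Apr 9 2009.

Mar 12 2009, Apr 9 2009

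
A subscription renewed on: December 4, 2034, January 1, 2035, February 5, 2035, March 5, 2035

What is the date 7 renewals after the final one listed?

All dates are Mondays, 28, 35, 28 days apart.
Specifically, the 1st Monday of each month.
April 2035 — 1st Monday is April 2, 2035.
May 2035 — 1st Monday is May 7, 2035.
June 2035 — 1st Monday is June 4, 2035.
July 2035 — 1st Monday is July 2, 2035.
August 2035 — 1st Monday is August 6, 2035.
September 2035 — 1st Monday is September 3, 2035.
1st Monday of October 2035: October 1, 2035.

October 1, 2035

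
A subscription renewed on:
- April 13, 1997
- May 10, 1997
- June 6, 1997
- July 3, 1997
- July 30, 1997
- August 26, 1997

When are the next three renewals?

September 22, 1997; October 19, 1997; November 15, 1997

Every event comes 27 days after the last (27, 27, 27, 27, 27).
August 26, 1997 + 27 days = September 22, 1997.
September 22, 1997 + 27 days = October 19, 1997.
October 19, 1997 + 27 days = November 15, 1997.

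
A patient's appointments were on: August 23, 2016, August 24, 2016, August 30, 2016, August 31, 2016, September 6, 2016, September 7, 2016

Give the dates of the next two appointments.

Every event lands on a Tuesday or Wednesday (gaps cycle 1, 6, 1, 6, 1).
So the schedule is: every Tuesday and Wednesday.
Next Tuesday: September 13, 2016.
Next Wednesday: September 14, 2016.

September 13, 2016; September 14, 2016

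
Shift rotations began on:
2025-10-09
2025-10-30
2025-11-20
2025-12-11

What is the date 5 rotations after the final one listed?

2026-03-26

The spacing is 21, 21, 21 days — always 21 days.
2025-12-11 + 21 days = 2026-01-01.
2026-01-01 + 21 days = 2026-01-22.
2026-01-22 + 21 days = 2026-02-12.
2026-02-12 + 21 days = 2026-03-05.
2026-03-05 + 21 days = 2026-03-26.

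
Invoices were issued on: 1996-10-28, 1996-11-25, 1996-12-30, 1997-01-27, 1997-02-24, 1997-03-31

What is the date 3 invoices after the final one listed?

1997-06-30

All Mondays; the gaps (28, 35, 28, 28, 35) vary with month length.
This is the last Monday of each month.
April 1997 ends with Monday 1997-04-28.
May 1997 ends with Monday 1997-05-26.
June 1997 ends with Monday 1997-06-30.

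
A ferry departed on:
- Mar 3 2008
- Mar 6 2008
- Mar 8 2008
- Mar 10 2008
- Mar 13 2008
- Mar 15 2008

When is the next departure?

Mar 17 2008

Every event lands on a Monday or Thursday or Saturday (gaps cycle 3, 2, 2, 3, 2).
So the schedule is: every Monday, Thursday and Saturday.
Next Monday: Mar 17 2008.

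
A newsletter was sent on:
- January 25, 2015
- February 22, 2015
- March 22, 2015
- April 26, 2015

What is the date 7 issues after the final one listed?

All dates are Sundays, 28, 28, 35 days apart.
Specifically, the 4th Sunday of each month.
May 2015 — 4th Sunday is May 24, 2015.
June 2015 — 4th Sunday is June 28, 2015.
July 2015 — 4th Sunday is July 26, 2015.
August 2015 — 4th Sunday is August 23, 2015.
4th Sunday of September 2015: September 27, 2015.
October 2015 — 4th Sunday is October 25, 2015.
4th Sunday of November 2015: November 22, 2015.

November 22, 2015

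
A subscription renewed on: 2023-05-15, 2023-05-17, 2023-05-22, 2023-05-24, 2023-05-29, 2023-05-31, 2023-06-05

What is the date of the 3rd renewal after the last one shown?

2023-06-14

Every event lands on a Monday or Wednesday (gaps cycle 2, 5, 2, 5, 2, 5).
So the schedule is: every Monday and Wednesday.
The following Wednesday is 2023-06-07.
The following Monday is 2023-06-12.
The following Wednesday is 2023-06-14.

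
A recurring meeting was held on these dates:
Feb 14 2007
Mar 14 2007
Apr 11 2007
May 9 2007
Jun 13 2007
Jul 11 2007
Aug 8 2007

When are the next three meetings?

These are Wednesdays at 28- or 35-day spacing (28, 28, 28, 35, 28, 28).
The pattern: 2nd Wednesday of the month.
September 2007 — 2nd Wednesday is Sep 12 2007.
October 2007 — 2nd Wednesday is Oct 10 2007.
November 2007 — 2nd Wednesday is Nov 14 2007.

Sep 12 2007, Oct 10 2007, Nov 14 2007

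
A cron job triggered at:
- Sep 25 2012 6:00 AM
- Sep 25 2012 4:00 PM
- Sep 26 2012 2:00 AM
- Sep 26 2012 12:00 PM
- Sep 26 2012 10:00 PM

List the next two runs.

The interval is a steady 10 hours (10, 10, 10, 10).
Sep 26 2012 10:00 PM + 10 h = Sep 27 2012 8:00 AM.
Sep 27 2012 8:00 AM + 10 h = Sep 27 2012 6:00 PM.

Sep 27 2012 8:00 AM, Sep 27 2012 6:00 PM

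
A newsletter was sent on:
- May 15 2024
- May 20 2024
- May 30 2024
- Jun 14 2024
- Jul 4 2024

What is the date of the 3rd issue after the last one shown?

Oct 2 2024

Gaps: 5, 10, 15, 20 days — each gap is 5 larger than the previous one.
Next gap: 25 days. Jul 4 2024 + 25 days = Jul 29 2024.
Next gap: 30 days. Jul 29 2024 + 30 days = Aug 28 2024.
Next gap: 35 days. Aug 28 2024 + 35 days = Oct 2 2024.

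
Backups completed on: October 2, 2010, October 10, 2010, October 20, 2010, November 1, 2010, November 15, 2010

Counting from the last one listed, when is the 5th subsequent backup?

Gaps: 8, 10, 12, 14 days — each gap is 2 larger than the previous one.
Next gap: 16 days. November 15, 2010 + 16 days = December 1, 2010.
Next gap: 18 days. December 1, 2010 + 18 days = December 19, 2010.
Next gap: 20 days. December 19, 2010 + 20 days = January 8, 2011.
Next gap: 22 days. January 8, 2011 + 22 days = January 30, 2011.
Next gap: 24 days. January 30, 2011 + 24 days = February 23, 2011.

February 23, 2011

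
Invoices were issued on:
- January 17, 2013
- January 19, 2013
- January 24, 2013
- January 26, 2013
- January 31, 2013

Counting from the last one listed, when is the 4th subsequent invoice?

February 14, 2013

The gap pattern 2, 5, 2, 5 repeats every 2 events.
These are the Thursdays and Saturdays of each week.
The following Saturday is February 2, 2013.
The following Thursday is February 7, 2013.
The following Saturday is February 9, 2013.
Next Thursday: February 14, 2013.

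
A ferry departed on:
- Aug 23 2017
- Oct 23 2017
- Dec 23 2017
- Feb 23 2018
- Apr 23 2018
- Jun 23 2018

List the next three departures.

Gaps: 61, 61, 62, 59, 61 days — not constant. Every event is on the 23rd of the month.
Pattern: the 23rd of every 2 months.
August 2018: Aug 23 2018.
October 2018: Oct 23 2018.
December 2018: Dec 23 2018.

Aug 23 2018, Oct 23 2018, Dec 23 2018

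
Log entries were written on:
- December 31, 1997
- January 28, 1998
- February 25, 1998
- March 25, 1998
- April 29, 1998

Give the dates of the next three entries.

All Wednesdays; the gaps (28, 28, 28, 35) vary with month length.
This is the last Wednesday of each month.
May 1998 ends with Wednesday May 27, 1998.
June 1998 ends with Wednesday June 24, 1998.
July 1998 ends with Wednesday July 29, 1998.

May 27, 1998; June 24, 1998; July 29, 1998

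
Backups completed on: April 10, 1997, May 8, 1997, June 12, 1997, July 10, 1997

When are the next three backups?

August 14, 1997; September 11, 1997; October 9, 1997

Gaps: 28, 35, 28 days — a mix of 28 and 35. Every date is a Thursday.
Each is the 2nd Thursday of its month.
2nd Thursday of August 1997: August 14, 1997.
2nd Thursday of September 1997: September 11, 1997.
2nd Thursday of October 1997: October 9, 1997.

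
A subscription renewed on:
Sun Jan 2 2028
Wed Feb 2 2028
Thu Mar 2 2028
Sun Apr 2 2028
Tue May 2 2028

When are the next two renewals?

Fri Jun 2 2028, Sun Jul 2 2028

Each date is the 2nd; the gaps (31, 29, 31, 30) track the month lengths.
The rule is the 2nd of each month.
June 2028: Fri Jun 2 2028.
Next: July 2028 → Sun Jul 2 2028.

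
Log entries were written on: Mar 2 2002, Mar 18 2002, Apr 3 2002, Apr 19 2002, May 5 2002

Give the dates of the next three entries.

The spacing is 16, 16, 16, 16 days — always 16 days.
May 5 2002 + 16 days = May 21 2002.
May 21 2002 + 16 days = Jun 6 2002.
Jun 6 2002 + 16 days = Jun 22 2002.

May 21 2002, Jun 6 2002, Jun 22 2002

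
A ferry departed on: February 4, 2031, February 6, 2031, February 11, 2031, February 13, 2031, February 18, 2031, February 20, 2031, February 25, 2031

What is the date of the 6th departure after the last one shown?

March 18, 2031

Every event lands on a Tuesday or Thursday (gaps cycle 2, 5, 2, 5, 2, 5).
So the schedule is: every Tuesday and Thursday.
Next Thursday: February 27, 2031.
The following Tuesday is March 4, 2031.
The following Thursday is March 6, 2031.
Next Tuesday: March 11, 2031.
Next Thursday: March 13, 2031.
Next Tuesday: March 18, 2031.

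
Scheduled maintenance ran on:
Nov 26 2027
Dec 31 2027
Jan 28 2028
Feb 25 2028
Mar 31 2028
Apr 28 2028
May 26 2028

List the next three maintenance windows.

Every date is a Friday; gaps 35, 28, 28, 35, 28, 28 days.
Each is the last Friday of its month (at least one falls on the 29th or later, ruling out '4th Friday').
Last Friday of June 2028: Jun 30 2028.
Last Friday of July 2028: Jul 28 2028.
Last Friday of August 2028: Aug 25 2028.

Jun 30 2028, Jul 28 2028, Aug 25 2028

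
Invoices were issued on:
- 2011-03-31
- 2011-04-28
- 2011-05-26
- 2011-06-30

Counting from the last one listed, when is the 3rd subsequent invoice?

2011-09-29

All Thursdays; the gaps (28, 28, 35) vary with month length.
This is the last Thursday of each month.
Last Thursday of July 2011: 2011-07-28.
Last Thursday of August 2011: 2011-08-25.
September 2011 ends with Thursday 2011-09-29.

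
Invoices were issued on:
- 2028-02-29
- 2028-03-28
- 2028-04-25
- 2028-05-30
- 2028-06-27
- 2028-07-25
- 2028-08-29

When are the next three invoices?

All Tuesdays; the gaps (28, 28, 35, 28, 28, 35) vary with month length.
This is the last Tuesday of each month.
Last Tuesday of September 2028: 2028-09-26.
Last Tuesday of October 2028: 2028-10-31.
Last Tuesday of November 2028: 2028-11-28.

2028-09-26, 2028-10-31, 2028-11-28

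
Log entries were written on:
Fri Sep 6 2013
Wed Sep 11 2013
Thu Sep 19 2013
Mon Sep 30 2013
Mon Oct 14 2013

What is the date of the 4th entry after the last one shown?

Wed Jan 8 2014

The spacing grows by 3 each time: 5, 8, 11, 14 days.
Next gap: 17 days. Mon Oct 14 2013 + 17 days = Thu Oct 31 2013.
Next gap: 20 days. Thu Oct 31 2013 + 20 days = Wed Nov 20 2013.
Next gap: 23 days. Wed Nov 20 2013 + 23 days = Fri Dec 13 2013.
Next gap: 26 days. Fri Dec 13 2013 + 26 days = Wed Jan 8 2014.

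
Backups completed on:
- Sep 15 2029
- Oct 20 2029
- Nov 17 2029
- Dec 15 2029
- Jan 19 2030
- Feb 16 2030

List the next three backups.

Gaps: 35, 28, 28, 35, 28 days — a mix of 28 and 35. Every date is a Saturday.
Each is the 3rd Saturday of its month.
3rd Saturday of March 2030: Mar 16 2030.
3rd Saturday of April 2030: Apr 20 2030.
May 2030 — 3rd Saturday is May 18 2030.

Mar 16 2030, Apr 20 2030, May 18 2030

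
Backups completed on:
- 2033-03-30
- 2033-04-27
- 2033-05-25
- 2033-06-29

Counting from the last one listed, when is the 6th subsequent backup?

2033-12-28

These are Wednesdays with 28, 28, 35-day gaps.
Each is the final Wednesday of its month — 2033-03-30 is past the 28th, so '4th Wednesday' doesn't fit.
Last Wednesday of July 2033: 2033-07-27.
August 2033 ends with Wednesday 2033-08-31.
September 2033 ends with Wednesday 2033-09-28.
October 2033 ends with Wednesday 2033-10-26.
November 2033 ends with Wednesday 2033-11-30.
December 2033 ends with Wednesday 2033-12-28.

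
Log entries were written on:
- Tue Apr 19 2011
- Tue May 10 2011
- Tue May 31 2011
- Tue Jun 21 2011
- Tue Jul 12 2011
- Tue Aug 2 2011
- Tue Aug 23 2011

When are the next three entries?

Tue Sep 13 2011, Tue Oct 4 2011, Tue Oct 25 2011

Every event comes 21 days after the last (21, 21, 21, 21, 21, 21).
Tue Aug 23 2011 + 21 days = Tue Sep 13 2011.
Tue Sep 13 2011 + 21 days = Tue Oct 4 2011.
Tue Oct 4 2011 + 21 days = Tue Oct 25 2011.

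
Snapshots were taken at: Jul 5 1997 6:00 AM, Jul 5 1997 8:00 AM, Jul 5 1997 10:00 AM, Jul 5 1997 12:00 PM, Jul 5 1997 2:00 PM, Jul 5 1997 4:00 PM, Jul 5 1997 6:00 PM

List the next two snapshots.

Jul 5 1997 8:00 PM, Jul 5 1997 10:00 PM

Spacing: 2, 2, 2, 2, 2, 2 h — constant 2 h.
Jul 5 1997 6:00 PM + 2 h = Jul 5 1997 8:00 PM.
Jul 5 1997 8:00 PM + 2 h = Jul 5 1997 10:00 PM.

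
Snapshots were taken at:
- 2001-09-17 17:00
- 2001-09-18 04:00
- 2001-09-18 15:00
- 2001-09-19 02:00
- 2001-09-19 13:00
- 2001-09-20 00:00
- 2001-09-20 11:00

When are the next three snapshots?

2001-09-20 22:00, 2001-09-21 09:00, 2001-09-21 20:00

Spacing: 11, 11, 11, 11, 11, 11 h — constant 11 h.
2001-09-20 11:00 + 11 h = 2001-09-20 22:00.
2001-09-20 22:00 + 11 h = 2001-09-21 09:00.
2001-09-21 09:00 + 11 h = 2001-09-21 20:00.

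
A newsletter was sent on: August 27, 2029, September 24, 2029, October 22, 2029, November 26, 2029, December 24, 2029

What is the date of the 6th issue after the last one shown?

Gaps: 28, 28, 35, 28 days — a mix of 28 and 35. Every date is a Monday.
Each is the 4th Monday of its month.
4th Monday of January 2030: January 28, 2030.
4th Monday of February 2030: February 25, 2030.
4th Monday of March 2030: March 25, 2030.
4th Monday of April 2030: April 22, 2030.
4th Monday of May 2030: May 27, 2030.
4th Monday of June 2030: June 24, 2030.

June 24, 2030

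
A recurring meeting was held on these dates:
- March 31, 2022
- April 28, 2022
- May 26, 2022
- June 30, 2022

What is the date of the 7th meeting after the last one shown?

All Thursdays; the gaps (28, 28, 35) vary with month length.
This is the last Thursday of each month.
Last Thursday of July 2022: July 28, 2022.
Last Thursday of August 2022: August 25, 2022.
September 2022 ends with Thursday September 29, 2022.
Last Thursday of October 2022: October 27, 2022.
Last Thursday of November 2022: November 24, 2022.
December 2022 ends with Thursday December 29, 2022.
Last Thursday of January 2023: January 26, 2023.

January 26, 2023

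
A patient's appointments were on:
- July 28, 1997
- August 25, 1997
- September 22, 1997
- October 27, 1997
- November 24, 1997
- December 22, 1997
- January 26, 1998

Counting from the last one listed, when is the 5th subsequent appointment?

Gaps: 28, 28, 35, 28, 28, 35 days — a mix of 28 and 35. Every date is a Monday.
Each is the 4th Monday of its month.
4th Monday of February 1998: February 23, 1998.
4th Monday of March 1998: March 23, 1998.
4th Monday of April 1998: April 27, 1998.
May 1998 — 4th Monday is May 25, 1998.
June 1998 — 4th Monday is June 22, 1998.

June 22, 1998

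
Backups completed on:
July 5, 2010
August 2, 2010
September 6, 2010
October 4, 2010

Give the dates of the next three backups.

All dates are Mondays, 28, 35, 28 days apart.
Specifically, the 1st Monday of each month.
November 2010 — 1st Monday is November 1, 2010.
December 2010 — 1st Monday is December 6, 2010.
January 2011 — 1st Monday is January 3, 2011.

November 1, 2010; December 6, 2010; January 3, 2011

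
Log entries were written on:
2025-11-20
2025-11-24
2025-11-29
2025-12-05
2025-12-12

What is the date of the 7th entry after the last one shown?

2026-02-27

Intervals are 4, 5, 6, 7 days — an arithmetic progression with common difference 1.
Next gap: 8 days. 2025-12-12 + 8 days = 2025-12-20.
Next gap: 9 days. 2025-12-20 + 9 days = 2025-12-29.
Next gap: 10 days. 2025-12-29 + 10 days = 2026-01-08.
Next gap: 11 days. 2026-01-08 + 11 days = 2026-01-19.
Next gap: 12 days. 2026-01-19 + 12 days = 2026-01-31.
Next gap: 13 days. 2026-01-31 + 13 days = 2026-02-13.
Next gap: 14 days. 2026-02-13 + 14 days = 2026-02-27.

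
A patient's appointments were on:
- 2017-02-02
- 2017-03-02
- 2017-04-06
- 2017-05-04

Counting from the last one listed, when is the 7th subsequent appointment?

2017-12-07

Gaps: 28, 35, 28 days — a mix of 28 and 35. Every date is a Thursday.
Each is the 1st Thursday of its month.
June 2017 — 1st Thursday is 2017-06-01.
July 2017 — 1st Thursday is 2017-07-06.
August 2017 — 1st Thursday is 2017-08-03.
1st Thursday of September 2017: 2017-09-07.
1st Thursday of October 2017: 2017-10-05.
November 2017 — 1st Thursday is 2017-11-02.
1st Thursday of December 2017: 2017-12-07.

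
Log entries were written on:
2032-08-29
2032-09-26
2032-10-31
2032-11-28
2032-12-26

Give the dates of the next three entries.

2033-01-30, 2033-02-27, 2033-03-27

All Sundays; the gaps (28, 35, 28, 28) vary with month length.
This is the last Sunday of each month.
Last Sunday of January 2033: 2033-01-30.
February 2033 ends with Sunday 2033-02-27.
March 2033 ends with Sunday 2033-03-27.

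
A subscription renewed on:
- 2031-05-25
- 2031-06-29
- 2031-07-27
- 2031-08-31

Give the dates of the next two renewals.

2031-09-28, 2031-10-26

All Sundays; the gaps (35, 28, 35) vary with month length.
This is the last Sunday of each month.
Last Sunday of September 2031: 2031-09-28.
October 2031 ends with Sunday 2031-10-26.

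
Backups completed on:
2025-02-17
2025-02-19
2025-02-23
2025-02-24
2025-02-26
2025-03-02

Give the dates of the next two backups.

The gap pattern 2, 4, 1, 2, 4 repeats every 3 events.
These are the Mondays, Wednesdays and Sundays of each week.
The following Monday is 2025-03-03.
The following Wednesday is 2025-03-05.

2025-03-03, 2025-03-05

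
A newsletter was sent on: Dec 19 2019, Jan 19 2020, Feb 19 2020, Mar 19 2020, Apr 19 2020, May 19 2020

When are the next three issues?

Jun 19 2020, Jul 19 2020, Aug 19 2020

Gaps: 31, 31, 29, 31, 30 days — not constant. Every event is on the 19th of the month.
Pattern: the 19th of each month.
June 2020: Jun 19 2020.
July 2020: Jul 19 2020.
August 2020: Aug 19 2020.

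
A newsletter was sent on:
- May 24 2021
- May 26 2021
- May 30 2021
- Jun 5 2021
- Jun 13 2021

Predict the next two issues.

The spacing grows by 2 each time: 2, 4, 6, 8 days.
Next gap: 10 days. Jun 13 2021 + 10 days = Jun 23 2021.
Next gap: 12 days. Jun 23 2021 + 12 days = Jul 5 2021.

Jun 23 2021, Jul 5 2021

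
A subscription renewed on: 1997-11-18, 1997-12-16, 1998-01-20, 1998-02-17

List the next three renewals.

All dates are Tuesdays, 28, 35, 28 days apart.
Specifically, the 3rd Tuesday of each month.
March 1998 — 3rd Tuesday is 1998-03-17.
April 1998 — 3rd Tuesday is 1998-04-21.
3rd Tuesday of May 1998: 1998-05-19.

1998-03-17, 1998-04-21, 1998-05-19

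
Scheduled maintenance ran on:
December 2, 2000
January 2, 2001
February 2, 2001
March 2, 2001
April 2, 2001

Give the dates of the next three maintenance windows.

Each date is the 2nd; the gaps (31, 31, 28, 31) track the month lengths.
The rule is the 2nd of each month.
May 2001: May 2, 2001.
Next: June 2001 → June 2, 2001.
Next: July 2001 → July 2, 2001.

May 2, 2001; June 2, 2001; July 2, 2001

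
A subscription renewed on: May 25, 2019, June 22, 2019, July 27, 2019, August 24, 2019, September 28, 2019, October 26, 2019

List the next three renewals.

These are Saturdays at 28- or 35-day spacing (28, 35, 28, 35, 28).
The pattern: 4th Saturday of the month.
4th Saturday of November 2019: November 23, 2019.
4th Saturday of December 2019: December 28, 2019.
4th Saturday of January 2020: January 25, 2020.

November 23, 2019; December 28, 2019; January 25, 2020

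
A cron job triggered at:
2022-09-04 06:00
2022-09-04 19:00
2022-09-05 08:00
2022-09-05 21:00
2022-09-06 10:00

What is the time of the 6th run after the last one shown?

Spacing: 13, 13, 13, 13 h — constant 13 h.
2022-09-06 10:00 + 13 h = 2022-09-06 23:00.
2022-09-06 23:00 + 13 h = 2022-09-07 12:00.
2022-09-07 12:00 + 13 h = 2022-09-08 01:00.
2022-09-08 01:00 + 13 h = 2022-09-08 14:00.
2022-09-08 14:00 + 13 h = 2022-09-09 03:00.
2022-09-09 03:00 + 13 h = 2022-09-09 16:00.

2022-09-09 16:00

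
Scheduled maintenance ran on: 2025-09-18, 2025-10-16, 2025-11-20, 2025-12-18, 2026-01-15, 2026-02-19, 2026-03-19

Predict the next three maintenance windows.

All dates are Thursdays, 28, 35, 28, 28, 35, 28 days apart.
Specifically, the 3rd Thursday of each month.
April 2026 — 3rd Thursday is 2026-04-16.
3rd Thursday of May 2026: 2026-05-21.
3rd Thursday of June 2026: 2026-06-18.

2026-04-16, 2026-05-21, 2026-06-18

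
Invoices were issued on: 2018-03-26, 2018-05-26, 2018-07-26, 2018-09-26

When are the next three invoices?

Gaps: 61, 61, 62 days — not constant. Every event is on the 26th of the month.
Pattern: the 26th of every 2 months.
Next: November 2018 → 2018-11-26.
January 2019: 2019-01-26.
Next: March 2019 → 2019-03-26.

2018-11-26, 2019-01-26, 2019-03-26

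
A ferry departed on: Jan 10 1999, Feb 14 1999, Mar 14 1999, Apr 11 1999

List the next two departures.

May 9 1999, Jun 13 1999

Gaps: 35, 28, 28 days — a mix of 28 and 35. Every date is a Sunday.
Each is the 2nd Sunday of its month.
May 1999 — 2nd Sunday is May 9 1999.
June 1999 — 2nd Sunday is Jun 13 1999.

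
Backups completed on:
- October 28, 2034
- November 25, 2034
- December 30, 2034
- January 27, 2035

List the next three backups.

All Saturdays; the gaps (28, 35, 28) vary with month length.
This is the last Saturday of each month.
Last Saturday of February 2035: February 24, 2035.
March 2035 ends with Saturday March 31, 2035.
April 2035 ends with Saturday April 28, 2035.

February 24, 2035; March 31, 2035; April 28, 2035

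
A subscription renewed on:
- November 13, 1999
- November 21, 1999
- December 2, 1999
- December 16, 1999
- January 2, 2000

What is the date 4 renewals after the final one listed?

April 9, 2000

The spacing grows by 3 each time: 8, 11, 14, 17 days.
Next gap: 20 days. January 2, 2000 + 20 days = January 22, 2000.
Next gap: 23 days. January 22, 2000 + 23 days = February 14, 2000.
Next gap: 26 days. February 14, 2000 + 26 days = March 11, 2000.
Next gap: 29 days. March 11, 2000 + 29 days = April 9, 2000.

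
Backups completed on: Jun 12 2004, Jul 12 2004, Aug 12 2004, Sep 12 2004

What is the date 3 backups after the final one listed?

Dec 12 2004

Gaps: 30, 31, 31 days — not constant. Every event is on the 12th of the month.
Pattern: the 12th of each month.
October 2004: Oct 12 2004.
November 2004: Nov 12 2004.
December 2004: Dec 12 2004.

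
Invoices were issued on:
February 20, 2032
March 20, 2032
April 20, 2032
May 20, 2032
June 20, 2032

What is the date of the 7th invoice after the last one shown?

Each date is the 20th; the gaps (29, 31, 30, 31) track the month lengths.
The rule is the 20th of each month.
July 2032: July 20, 2032.
August 2032: August 20, 2032.
Next: September 2032 → September 20, 2032.
October 2032: October 20, 2032.
November 2032: November 20, 2032.
Next: December 2032 → December 20, 2032.
Next: January 2033 → January 20, 2033.

January 20, 2033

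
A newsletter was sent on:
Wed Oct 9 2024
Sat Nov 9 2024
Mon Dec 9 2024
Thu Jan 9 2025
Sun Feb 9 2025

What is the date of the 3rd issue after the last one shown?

Fri May 9 2025

Each date is the 9th; the gaps (31, 30, 31, 31) track the month lengths.
The rule is the 9th of each month.
Next: March 2025 → Sun Mar 9 2025.
April 2025: Wed Apr 9 2025.
May 2025: Fri May 9 2025.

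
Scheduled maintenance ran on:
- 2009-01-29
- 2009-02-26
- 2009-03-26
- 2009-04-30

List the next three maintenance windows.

2009-05-28, 2009-06-25, 2009-07-30

Every date is a Thursday; gaps 28, 28, 35 days.
Each is the last Thursday of its month (at least one falls on the 29th or later, ruling out '4th Thursday').
May 2009 ends with Thursday 2009-05-28.
Last Thursday of June 2009: 2009-06-25.
Last Thursday of July 2009: 2009-07-30.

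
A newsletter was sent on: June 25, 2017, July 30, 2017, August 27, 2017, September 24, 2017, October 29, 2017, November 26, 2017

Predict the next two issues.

Every date is a Sunday; gaps 35, 28, 28, 35, 28 days.
Each is the last Sunday of its month (at least one falls on the 29th or later, ruling out '4th Sunday').
December 2017 ends with Sunday December 31, 2017.
January 2018 ends with Sunday January 28, 2018.

December 31, 2017; January 28, 2018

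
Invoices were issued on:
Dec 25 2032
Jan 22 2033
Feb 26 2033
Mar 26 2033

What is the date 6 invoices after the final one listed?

Sep 24 2033

Gaps: 28, 35, 28 days — a mix of 28 and 35. Every date is a Saturday.
Each is the 4th Saturday of its month.
April 2033 — 4th Saturday is Apr 23 2033.
May 2033 — 4th Saturday is May 28 2033.
June 2033 — 4th Saturday is Jun 25 2033.
July 2033 — 4th Saturday is Jul 23 2033.
August 2033 — 4th Saturday is Aug 27 2033.
September 2033 — 4th Saturday is Sep 24 2033.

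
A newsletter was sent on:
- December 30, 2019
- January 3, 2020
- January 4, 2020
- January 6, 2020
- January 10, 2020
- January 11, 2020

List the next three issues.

Every event lands on a Monday or Friday or Saturday (gaps cycle 4, 1, 2, 4, 1).
So the schedule is: every Monday, Friday and Saturday.
Next Monday: January 13, 2020.
Next Friday: January 17, 2020.
Next Saturday: January 18, 2020.

January 13, 2020; January 17, 2020; January 18, 2020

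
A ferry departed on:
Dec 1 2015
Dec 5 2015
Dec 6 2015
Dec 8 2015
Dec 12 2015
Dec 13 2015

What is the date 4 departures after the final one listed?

Dec 22 2015

Gaps: 4, 1, 2, 4, 1 days — not constant, but cyclic with period 3.
The events fall on every Tuesday, Saturday and Sunday.
Next Tuesday: Dec 15 2015.
Next Saturday: Dec 19 2015.
Next Sunday: Dec 20 2015.
Next Tuesday: Dec 22 2015.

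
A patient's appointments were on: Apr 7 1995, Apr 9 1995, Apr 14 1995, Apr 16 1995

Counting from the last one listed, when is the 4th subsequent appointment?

Apr 30 1995

The gap pattern 2, 5, 2 repeats every 2 events.
These are the Fridays and Sundays of each week.
The following Friday is Apr 21 1995.
Next Sunday: Apr 23 1995.
Next Friday: Apr 28 1995.
The following Sunday is Apr 30 1995.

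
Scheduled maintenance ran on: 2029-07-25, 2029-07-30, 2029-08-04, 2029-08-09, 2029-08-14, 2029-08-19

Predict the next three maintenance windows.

2029-08-24, 2029-08-29, 2029-09-03

Every event comes 5 days after the last (5, 5, 5, 5, 5).
2029-08-19 + 5 days = 2029-08-24.
2029-08-24 + 5 days = 2029-08-29.
2029-08-29 + 5 days = 2029-09-03.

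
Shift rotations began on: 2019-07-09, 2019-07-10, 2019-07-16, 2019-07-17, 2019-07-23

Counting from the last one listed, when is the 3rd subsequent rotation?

The gap pattern 1, 6, 1, 6 repeats every 2 events.
These are the Tuesdays and Wednesdays of each week.
The following Wednesday is 2019-07-24.
The following Tuesday is 2019-07-30.
Next Wednesday: 2019-07-31.

2019-07-31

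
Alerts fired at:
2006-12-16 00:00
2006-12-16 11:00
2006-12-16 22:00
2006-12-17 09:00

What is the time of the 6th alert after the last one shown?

2006-12-20 03:00

Gaps: 11, 11, 11 hours — each event is 11 hours after the previous one.
2006-12-17 09:00 + 11 h = 2006-12-17 20:00.
2006-12-17 20:00 + 11 h = 2006-12-18 07:00.
2006-12-18 07:00 + 11 h = 2006-12-18 18:00.
2006-12-18 18:00 + 11 h = 2006-12-19 05:00.
2006-12-19 05:00 + 11 h = 2006-12-19 16:00.
2006-12-19 16:00 + 11 h = 2006-12-20 03:00.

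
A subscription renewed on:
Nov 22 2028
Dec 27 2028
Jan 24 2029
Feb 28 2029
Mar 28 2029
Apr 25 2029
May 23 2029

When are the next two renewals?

These are Wednesdays at 28- or 35-day spacing (35, 28, 35, 28, 28, 28).
The pattern: 4th Wednesday of the month.
June 2029 — 4th Wednesday is Jun 27 2029.
4th Wednesday of July 2029: Jul 25 2029.

Jun 27 2029, Jul 25 2029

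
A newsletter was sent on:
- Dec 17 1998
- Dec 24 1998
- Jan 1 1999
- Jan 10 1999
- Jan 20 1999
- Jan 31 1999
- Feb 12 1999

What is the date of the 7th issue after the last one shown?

Jun 4 1999

Intervals are 7, 8, 9, 10, 11, 12 days — an arithmetic progression with common difference 1.
Next gap: 13 days. Feb 12 1999 + 13 days = Feb 25 1999.
Next gap: 14 days. Feb 25 1999 + 14 days = Mar 11 1999.
Next gap: 15 days. Mar 11 1999 + 15 days = Mar 26 1999.
Next gap: 16 days. Mar 26 1999 + 16 days = Apr 11 1999.
Next gap: 17 days. Apr 11 1999 + 17 days = Apr 28 1999.
Next gap: 18 days. Apr 28 1999 + 18 days = May 16 1999.
Next gap: 19 days. May 16 1999 + 19 days = Jun 4 1999.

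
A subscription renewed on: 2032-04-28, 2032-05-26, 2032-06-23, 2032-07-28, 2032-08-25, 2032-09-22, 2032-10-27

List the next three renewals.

All dates are Wednesdays, 28, 28, 35, 28, 28, 35 days apart.
Specifically, the 4th Wednesday of each month.
November 2032 — 4th Wednesday is 2032-11-24.
December 2032 — 4th Wednesday is 2032-12-22.
4th Wednesday of January 2033: 2033-01-26.

2032-11-24, 2032-12-22, 2033-01-26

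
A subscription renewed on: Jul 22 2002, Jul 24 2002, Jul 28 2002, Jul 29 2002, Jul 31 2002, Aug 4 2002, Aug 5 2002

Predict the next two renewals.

Gaps: 2, 4, 1, 2, 4, 1 days — not constant, but cyclic with period 3.
The events fall on every Monday, Wednesday and Sunday.
Next Wednesday: Aug 7 2002.
Next Sunday: Aug 11 2002.

Aug 7 2002, Aug 11 2002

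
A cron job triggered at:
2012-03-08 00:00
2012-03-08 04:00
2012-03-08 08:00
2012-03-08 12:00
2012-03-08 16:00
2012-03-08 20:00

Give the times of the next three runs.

Gaps: 4, 4, 4, 4, 4 hours — each event is 4 hours after the previous one.
2012-03-08 20:00 + 4 h = 2012-03-09 00:00.
2012-03-09 00:00 + 4 h = 2012-03-09 04:00.
2012-03-09 04:00 + 4 h = 2012-03-09 08:00.

2012-03-09 00:00, 2012-03-09 04:00, 2012-03-09 08:00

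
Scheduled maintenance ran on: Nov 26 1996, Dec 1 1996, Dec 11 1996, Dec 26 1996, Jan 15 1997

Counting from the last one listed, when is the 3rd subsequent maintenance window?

Apr 15 1997

Gaps: 5, 10, 15, 20 days — each gap is 5 larger than the previous one.
Next gap: 25 days. Jan 15 1997 + 25 days = Feb 9 1997.
Next gap: 30 days. Feb 9 1997 + 30 days = Mar 11 1997.
Next gap: 35 days. Mar 11 1997 + 35 days = Apr 15 1997.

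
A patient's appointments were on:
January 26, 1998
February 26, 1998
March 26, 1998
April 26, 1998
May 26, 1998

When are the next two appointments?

Gaps: 31, 28, 31, 30 days — not constant. Every event is on the 26th of the month.
Pattern: the 26th of each month.
Next: June 1998 → June 26, 1998.
Next: July 1998 → July 26, 1998.

June 26, 1998; July 26, 1998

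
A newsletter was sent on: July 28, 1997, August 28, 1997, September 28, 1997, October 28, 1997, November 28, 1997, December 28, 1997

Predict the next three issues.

Each date is the 28th; the gaps (31, 31, 30, 31, 30) track the month lengths.
The rule is the 28th of each month.
Next: January 1998 → January 28, 1998.
February 1998: February 28, 1998.
March 1998: March 28, 1998.

January 28, 1998; February 28, 1998; March 28, 1998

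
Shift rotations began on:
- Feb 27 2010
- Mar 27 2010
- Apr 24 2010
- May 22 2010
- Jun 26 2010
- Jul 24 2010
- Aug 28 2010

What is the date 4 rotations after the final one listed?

These are Saturdays at 28- or 35-day spacing (28, 28, 28, 35, 28, 35).
The pattern: 4th Saturday of the month.
4th Saturday of September 2010: Sep 25 2010.
October 2010 — 4th Saturday is Oct 23 2010.
4th Saturday of November 2010: Nov 27 2010.
December 2010 — 4th Saturday is Dec 25 2010.

Dec 25 2010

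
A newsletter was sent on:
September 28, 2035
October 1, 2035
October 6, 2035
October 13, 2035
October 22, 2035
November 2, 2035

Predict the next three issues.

Intervals are 3, 5, 7, 9, 11 days — an arithmetic progression with common difference 2.
Next gap: 13 days. November 2, 2035 + 13 days = November 15, 2035.
Next gap: 15 days. November 15, 2035 + 15 days = November 30, 2035.
Next gap: 17 days. November 30, 2035 + 17 days = December 17, 2035.

November 15, 2035; November 30, 2035; December 17, 2035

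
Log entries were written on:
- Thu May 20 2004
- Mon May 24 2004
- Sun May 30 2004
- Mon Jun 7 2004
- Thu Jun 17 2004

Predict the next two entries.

Intervals are 4, 6, 8, 10 days — an arithmetic progression with common difference 2.
Next gap: 12 days. Thu Jun 17 2004 + 12 days = Tue Jun 29 2004.
Next gap: 14 days. Tue Jun 29 2004 + 14 days = Tue Jul 13 2004.

Tue Jun 29 2004, Tue Jul 13 2004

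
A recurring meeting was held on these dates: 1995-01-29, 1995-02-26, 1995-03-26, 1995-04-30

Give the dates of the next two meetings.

These are Sundays with 28, 28, 35-day gaps.
Each is the final Sunday of its month — 1995-01-29 is past the 28th, so '4th Sunday' doesn't fit.
May 1995 ends with Sunday 1995-05-28.
Last Sunday of June 1995: 1995-06-25.

1995-05-28, 1995-06-25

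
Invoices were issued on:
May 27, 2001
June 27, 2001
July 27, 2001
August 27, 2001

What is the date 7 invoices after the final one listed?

March 27, 2002

Gaps: 31, 30, 31 days — not constant. Every event is on the 27th of the month.
Pattern: the 27th of each month.
Next: September 2001 → September 27, 2001.
Next: October 2001 → October 27, 2001.
Next: November 2001 → November 27, 2001.
December 2001: December 27, 2001.
January 2002: January 27, 2002.
February 2002: February 27, 2002.
March 2002: March 27, 2002.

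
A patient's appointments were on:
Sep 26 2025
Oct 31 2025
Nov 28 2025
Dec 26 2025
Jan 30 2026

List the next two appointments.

These are Fridays with 35, 28, 28, 35-day gaps.
Each is the final Friday of its month — Oct 31 2025 is past the 28th, so '4th Friday' doesn't fit.
February 2026 ends with Friday Feb 27 2026.
March 2026 ends with Friday Mar 27 2026.

Feb 27 2026, Mar 27 2026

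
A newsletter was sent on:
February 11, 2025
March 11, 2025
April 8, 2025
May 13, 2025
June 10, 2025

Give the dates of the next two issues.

July 8, 2025; August 12, 2025

Gaps: 28, 28, 35, 28 days — a mix of 28 and 35. Every date is a Tuesday.
Each is the 2nd Tuesday of its month.
July 2025 — 2nd Tuesday is July 8, 2025.
2nd Tuesday of August 2025: August 12, 2025.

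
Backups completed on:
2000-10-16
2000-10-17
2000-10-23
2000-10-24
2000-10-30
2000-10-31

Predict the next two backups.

2000-11-06, 2000-11-07

Every event lands on a Monday or Tuesday (gaps cycle 1, 6, 1, 6, 1).
So the schedule is: every Monday and Tuesday.
Next Monday: 2000-11-06.
Next Tuesday: 2000-11-07.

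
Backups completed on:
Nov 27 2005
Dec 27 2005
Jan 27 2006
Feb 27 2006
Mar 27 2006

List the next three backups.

Apr 27 2006, May 27 2006, Jun 27 2006

Each date is the 27th; the gaps (30, 31, 31, 28) track the month lengths.
The rule is the 27th of each month.
Next: April 2006 → Apr 27 2006.
May 2006: May 27 2006.
Next: June 2006 → Jun 27 2006.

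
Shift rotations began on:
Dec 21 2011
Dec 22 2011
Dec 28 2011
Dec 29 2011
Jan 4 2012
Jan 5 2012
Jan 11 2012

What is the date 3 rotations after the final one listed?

Jan 19 2012

Gaps: 1, 6, 1, 6, 1, 6 days — not constant, but cyclic with period 2.
The events fall on every Wednesday and Thursday.
Next Thursday: Jan 12 2012.
The following Wednesday is Jan 18 2012.
Next Thursday: Jan 19 2012.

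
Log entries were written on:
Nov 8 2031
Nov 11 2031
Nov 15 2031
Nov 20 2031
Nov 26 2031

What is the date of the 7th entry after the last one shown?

The spacing grows by 1 each time: 3, 4, 5, 6 days.
Next gap: 7 days. Nov 26 2031 + 7 days = Dec 3 2031.
Next gap: 8 days. Dec 3 2031 + 8 days = Dec 11 2031.
Next gap: 9 days. Dec 11 2031 + 9 days = Dec 20 2031.
Next gap: 10 days. Dec 20 2031 + 10 days = Dec 30 2031.
Next gap: 11 days. Dec 30 2031 + 11 days = Jan 10 2032.
Next gap: 12 days. Jan 10 2032 + 12 days = Jan 22 2032.
Next gap: 13 days. Jan 22 2032 + 13 days = Feb 4 2032.

Feb 4 2032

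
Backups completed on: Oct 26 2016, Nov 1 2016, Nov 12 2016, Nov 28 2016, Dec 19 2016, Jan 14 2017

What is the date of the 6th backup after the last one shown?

Gaps: 6, 11, 16, 21, 26 days — each gap is 5 larger than the previous one.
Next gap: 31 days. Jan 14 2017 + 31 days = Feb 14 2017.
Next gap: 36 days. Feb 14 2017 + 36 days = Mar 22 2017.
Next gap: 41 days. Mar 22 2017 + 41 days = May 2 2017.
Next gap: 46 days. May 2 2017 + 46 days = Jun 17 2017.
Next gap: 51 days. Jun 17 2017 + 51 days = Aug 7 2017.
Next gap: 56 days. Aug 7 2017 + 56 days = Oct 2 2017.

Oct 2 2017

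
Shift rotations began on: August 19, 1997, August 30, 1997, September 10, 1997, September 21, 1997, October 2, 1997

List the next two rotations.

Every event comes 11 days after the last (11, 11, 11, 11).
October 2, 1997 + 11 days = October 13, 1997.
October 13, 1997 + 11 days = October 24, 1997.

October 13, 1997; October 24, 1997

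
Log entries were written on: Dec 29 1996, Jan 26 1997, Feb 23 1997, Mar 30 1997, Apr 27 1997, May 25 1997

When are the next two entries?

Jun 29 1997, Jul 27 1997

Every date is a Sunday; gaps 28, 28, 35, 28, 28 days.
Each is the last Sunday of its month (at least one falls on the 29th or later, ruling out '4th Sunday').
June 1997 ends with Sunday Jun 29 1997.
Last Sunday of July 1997: Jul 27 1997.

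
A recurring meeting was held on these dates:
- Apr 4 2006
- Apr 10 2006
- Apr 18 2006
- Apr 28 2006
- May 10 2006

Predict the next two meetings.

Intervals are 6, 8, 10, 12 days — an arithmetic progression with common difference 2.
Next gap: 14 days. May 10 2006 + 14 days = May 24 2006.
Next gap: 16 days. May 24 2006 + 16 days = Jun 9 2006.

May 24 2006, Jun 9 2006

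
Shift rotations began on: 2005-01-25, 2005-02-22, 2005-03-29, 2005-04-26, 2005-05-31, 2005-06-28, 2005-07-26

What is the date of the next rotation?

2005-08-30

Every date is a Tuesday; gaps 28, 35, 28, 35, 28, 28 days.
Each is the last Tuesday of its month (at least one falls on the 29th or later, ruling out '4th Tuesday').
August 2005 ends with Tuesday 2005-08-30.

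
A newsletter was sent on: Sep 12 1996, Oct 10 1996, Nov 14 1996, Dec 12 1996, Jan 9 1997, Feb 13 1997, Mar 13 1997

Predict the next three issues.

Apr 10 1997, May 8 1997, Jun 12 1997

Gaps: 28, 35, 28, 28, 35, 28 days — a mix of 28 and 35. Every date is a Thursday.
Each is the 2nd Thursday of its month.
April 1997 — 2nd Thursday is Apr 10 1997.
May 1997 — 2nd Thursday is May 8 1997.
June 1997 — 2nd Thursday is Jun 12 1997.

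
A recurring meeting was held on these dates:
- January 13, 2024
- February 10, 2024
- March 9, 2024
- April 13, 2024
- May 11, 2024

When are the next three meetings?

Gaps: 28, 28, 35, 28 days — a mix of 28 and 35. Every date is a Saturday.
Each is the 2nd Saturday of its month.
June 2024 — 2nd Saturday is June 8, 2024.
2nd Saturday of July 2024: July 13, 2024.
August 2024 — 2nd Saturday is August 10, 2024.

June 8, 2024; July 13, 2024; August 10, 2024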